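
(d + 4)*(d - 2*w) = d^2 - 2*d*w + 4*d - 8*w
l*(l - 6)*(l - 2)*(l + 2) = l^4 - 6*l^3 - 4*l^2 + 24*l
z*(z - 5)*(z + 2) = z^3 - 3*z^2 - 10*z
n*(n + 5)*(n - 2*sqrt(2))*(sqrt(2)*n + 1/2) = sqrt(2)*n^4 - 7*n^3/2 + 5*sqrt(2)*n^3 - 35*n^2/2 - sqrt(2)*n^2 - 5*sqrt(2)*n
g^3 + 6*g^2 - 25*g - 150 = (g - 5)*(g + 5)*(g + 6)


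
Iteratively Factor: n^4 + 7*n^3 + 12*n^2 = (n)*(n^3 + 7*n^2 + 12*n) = n*(n + 3)*(n^2 + 4*n) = n*(n + 3)*(n + 4)*(n)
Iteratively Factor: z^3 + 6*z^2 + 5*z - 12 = (z - 1)*(z^2 + 7*z + 12) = (z - 1)*(z + 4)*(z + 3)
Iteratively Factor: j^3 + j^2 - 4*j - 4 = (j - 2)*(j^2 + 3*j + 2) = (j - 2)*(j + 1)*(j + 2)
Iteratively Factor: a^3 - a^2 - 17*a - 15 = (a + 3)*(a^2 - 4*a - 5) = (a - 5)*(a + 3)*(a + 1)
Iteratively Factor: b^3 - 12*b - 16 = (b - 4)*(b^2 + 4*b + 4) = (b - 4)*(b + 2)*(b + 2)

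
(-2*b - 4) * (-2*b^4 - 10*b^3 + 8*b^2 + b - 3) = 4*b^5 + 28*b^4 + 24*b^3 - 34*b^2 + 2*b + 12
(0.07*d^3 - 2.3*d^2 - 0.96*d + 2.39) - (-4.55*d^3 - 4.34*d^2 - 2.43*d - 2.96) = 4.62*d^3 + 2.04*d^2 + 1.47*d + 5.35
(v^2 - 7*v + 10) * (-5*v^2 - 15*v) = -5*v^4 + 20*v^3 + 55*v^2 - 150*v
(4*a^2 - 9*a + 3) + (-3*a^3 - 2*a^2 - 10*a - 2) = -3*a^3 + 2*a^2 - 19*a + 1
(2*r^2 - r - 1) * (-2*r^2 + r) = -4*r^4 + 4*r^3 + r^2 - r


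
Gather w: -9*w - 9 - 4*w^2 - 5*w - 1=-4*w^2 - 14*w - 10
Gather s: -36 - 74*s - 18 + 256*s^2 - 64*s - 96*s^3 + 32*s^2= -96*s^3 + 288*s^2 - 138*s - 54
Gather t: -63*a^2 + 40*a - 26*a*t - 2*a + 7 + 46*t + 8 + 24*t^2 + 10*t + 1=-63*a^2 + 38*a + 24*t^2 + t*(56 - 26*a) + 16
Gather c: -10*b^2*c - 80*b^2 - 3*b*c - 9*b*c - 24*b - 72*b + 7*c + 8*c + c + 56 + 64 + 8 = -80*b^2 - 96*b + c*(-10*b^2 - 12*b + 16) + 128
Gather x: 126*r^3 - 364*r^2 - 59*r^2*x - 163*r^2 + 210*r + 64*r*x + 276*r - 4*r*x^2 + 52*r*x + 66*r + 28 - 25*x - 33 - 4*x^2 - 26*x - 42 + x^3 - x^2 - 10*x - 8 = 126*r^3 - 527*r^2 + 552*r + x^3 + x^2*(-4*r - 5) + x*(-59*r^2 + 116*r - 61) - 55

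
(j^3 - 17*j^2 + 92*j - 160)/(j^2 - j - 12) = (j^2 - 13*j + 40)/(j + 3)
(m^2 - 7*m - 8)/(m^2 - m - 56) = (m + 1)/(m + 7)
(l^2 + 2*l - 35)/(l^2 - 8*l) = (l^2 + 2*l - 35)/(l*(l - 8))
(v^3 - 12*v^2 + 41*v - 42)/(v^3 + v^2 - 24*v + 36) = (v - 7)/(v + 6)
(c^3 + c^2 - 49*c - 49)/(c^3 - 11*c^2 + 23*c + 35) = (c + 7)/(c - 5)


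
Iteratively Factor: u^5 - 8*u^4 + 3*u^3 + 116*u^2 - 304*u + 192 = (u - 4)*(u^4 - 4*u^3 - 13*u^2 + 64*u - 48) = (u - 4)^2*(u^3 - 13*u + 12) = (u - 4)^2*(u - 3)*(u^2 + 3*u - 4) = (u - 4)^2*(u - 3)*(u - 1)*(u + 4)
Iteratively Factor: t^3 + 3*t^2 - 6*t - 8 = (t + 4)*(t^2 - t - 2) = (t - 2)*(t + 4)*(t + 1)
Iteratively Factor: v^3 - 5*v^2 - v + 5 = (v + 1)*(v^2 - 6*v + 5) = (v - 1)*(v + 1)*(v - 5)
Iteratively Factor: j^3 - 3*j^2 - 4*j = (j)*(j^2 - 3*j - 4) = j*(j - 4)*(j + 1)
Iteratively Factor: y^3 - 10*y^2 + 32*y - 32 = (y - 4)*(y^2 - 6*y + 8) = (y - 4)*(y - 2)*(y - 4)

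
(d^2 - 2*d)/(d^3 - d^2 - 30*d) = (2 - d)/(-d^2 + d + 30)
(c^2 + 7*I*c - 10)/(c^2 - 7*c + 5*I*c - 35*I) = (c + 2*I)/(c - 7)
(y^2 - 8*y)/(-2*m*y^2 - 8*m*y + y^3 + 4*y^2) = (8 - y)/(2*m*y + 8*m - y^2 - 4*y)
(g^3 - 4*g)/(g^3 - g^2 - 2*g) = (g + 2)/(g + 1)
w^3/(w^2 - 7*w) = w^2/(w - 7)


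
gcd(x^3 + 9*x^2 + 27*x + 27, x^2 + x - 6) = x + 3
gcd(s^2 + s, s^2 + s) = s^2 + s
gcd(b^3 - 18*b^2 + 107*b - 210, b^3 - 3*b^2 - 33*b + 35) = b - 7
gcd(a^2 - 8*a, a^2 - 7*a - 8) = a - 8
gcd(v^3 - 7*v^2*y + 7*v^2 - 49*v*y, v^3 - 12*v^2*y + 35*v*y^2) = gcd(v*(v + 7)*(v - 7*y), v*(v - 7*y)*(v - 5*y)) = -v^2 + 7*v*y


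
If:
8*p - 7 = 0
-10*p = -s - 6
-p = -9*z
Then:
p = 7/8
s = 11/4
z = 7/72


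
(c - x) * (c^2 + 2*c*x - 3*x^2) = c^3 + c^2*x - 5*c*x^2 + 3*x^3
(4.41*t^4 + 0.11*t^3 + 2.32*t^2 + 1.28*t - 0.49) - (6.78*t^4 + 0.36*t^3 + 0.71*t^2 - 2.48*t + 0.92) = -2.37*t^4 - 0.25*t^3 + 1.61*t^2 + 3.76*t - 1.41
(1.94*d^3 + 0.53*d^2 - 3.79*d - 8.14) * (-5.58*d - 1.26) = -10.8252*d^4 - 5.4018*d^3 + 20.4804*d^2 + 50.1966*d + 10.2564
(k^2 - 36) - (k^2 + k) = -k - 36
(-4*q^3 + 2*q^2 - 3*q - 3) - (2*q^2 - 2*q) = -4*q^3 - q - 3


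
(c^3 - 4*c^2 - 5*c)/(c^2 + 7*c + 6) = c*(c - 5)/(c + 6)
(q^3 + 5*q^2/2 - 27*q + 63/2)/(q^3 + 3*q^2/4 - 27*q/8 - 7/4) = 4*(2*q^3 + 5*q^2 - 54*q + 63)/(8*q^3 + 6*q^2 - 27*q - 14)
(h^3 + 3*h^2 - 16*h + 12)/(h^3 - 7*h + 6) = (h + 6)/(h + 3)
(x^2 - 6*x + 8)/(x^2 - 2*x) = (x - 4)/x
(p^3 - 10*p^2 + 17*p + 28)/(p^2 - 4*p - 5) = (p^2 - 11*p + 28)/(p - 5)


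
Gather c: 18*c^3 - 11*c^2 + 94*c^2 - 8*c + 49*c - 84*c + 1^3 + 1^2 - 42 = 18*c^3 + 83*c^2 - 43*c - 40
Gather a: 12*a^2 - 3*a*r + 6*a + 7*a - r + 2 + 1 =12*a^2 + a*(13 - 3*r) - r + 3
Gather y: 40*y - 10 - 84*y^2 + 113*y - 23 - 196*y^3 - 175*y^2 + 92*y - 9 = -196*y^3 - 259*y^2 + 245*y - 42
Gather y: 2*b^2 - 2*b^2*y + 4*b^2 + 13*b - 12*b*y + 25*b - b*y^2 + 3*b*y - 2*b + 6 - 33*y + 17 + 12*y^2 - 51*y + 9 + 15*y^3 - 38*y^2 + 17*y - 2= 6*b^2 + 36*b + 15*y^3 + y^2*(-b - 26) + y*(-2*b^2 - 9*b - 67) + 30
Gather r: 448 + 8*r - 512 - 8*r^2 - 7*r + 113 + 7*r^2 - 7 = -r^2 + r + 42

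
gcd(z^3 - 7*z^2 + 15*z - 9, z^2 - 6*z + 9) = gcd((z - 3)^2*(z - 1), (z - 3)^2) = z^2 - 6*z + 9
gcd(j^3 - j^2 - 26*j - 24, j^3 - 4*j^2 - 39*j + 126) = 1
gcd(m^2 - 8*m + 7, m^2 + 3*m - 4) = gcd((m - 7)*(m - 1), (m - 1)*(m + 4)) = m - 1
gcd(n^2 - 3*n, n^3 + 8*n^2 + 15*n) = n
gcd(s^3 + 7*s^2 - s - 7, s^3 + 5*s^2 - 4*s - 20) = 1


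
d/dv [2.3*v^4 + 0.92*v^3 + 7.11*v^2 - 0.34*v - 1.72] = 9.2*v^3 + 2.76*v^2 + 14.22*v - 0.34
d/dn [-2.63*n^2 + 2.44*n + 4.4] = 2.44 - 5.26*n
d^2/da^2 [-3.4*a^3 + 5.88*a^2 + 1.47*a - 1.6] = 11.76 - 20.4*a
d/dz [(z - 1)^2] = 2*z - 2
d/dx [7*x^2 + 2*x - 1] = 14*x + 2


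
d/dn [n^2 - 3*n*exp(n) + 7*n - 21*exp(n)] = -3*n*exp(n) + 2*n - 24*exp(n) + 7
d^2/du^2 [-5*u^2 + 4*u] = -10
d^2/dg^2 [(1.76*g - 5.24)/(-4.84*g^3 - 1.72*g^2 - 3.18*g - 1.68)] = (-247.374336*g^5 + 1385.09184*g^4 + 741.714688*g^3 + 748.642368*g^2 - 53.166528*g + 94.500192)/(113.379904*g^9 + 120.876096*g^8 + 266.436192*g^7 + 281.990656*g^6 + 258.969168*g^5 + 222.233616*g^4 + 128.272248*g^3 + 65.53008*g^2 + 26.925696*g + 4.741632)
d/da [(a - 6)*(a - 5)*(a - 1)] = 3*a^2 - 24*a + 41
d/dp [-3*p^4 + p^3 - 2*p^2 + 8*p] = -12*p^3 + 3*p^2 - 4*p + 8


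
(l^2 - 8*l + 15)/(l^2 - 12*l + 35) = (l - 3)/(l - 7)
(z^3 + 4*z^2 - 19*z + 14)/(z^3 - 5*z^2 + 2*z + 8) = (z^2 + 6*z - 7)/(z^2 - 3*z - 4)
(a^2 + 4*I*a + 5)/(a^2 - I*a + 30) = (a - I)/(a - 6*I)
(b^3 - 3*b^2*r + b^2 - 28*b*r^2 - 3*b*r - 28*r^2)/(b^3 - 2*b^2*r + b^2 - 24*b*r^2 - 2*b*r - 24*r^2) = (-b + 7*r)/(-b + 6*r)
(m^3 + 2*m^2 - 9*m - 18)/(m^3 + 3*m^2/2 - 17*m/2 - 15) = 2*(m + 3)/(2*m + 5)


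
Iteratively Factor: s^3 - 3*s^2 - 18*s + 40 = (s - 2)*(s^2 - s - 20) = (s - 2)*(s + 4)*(s - 5)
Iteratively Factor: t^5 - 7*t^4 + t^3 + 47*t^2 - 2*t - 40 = (t - 5)*(t^4 - 2*t^3 - 9*t^2 + 2*t + 8) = (t - 5)*(t - 4)*(t^3 + 2*t^2 - t - 2) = (t - 5)*(t - 4)*(t + 1)*(t^2 + t - 2) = (t - 5)*(t - 4)*(t - 1)*(t + 1)*(t + 2)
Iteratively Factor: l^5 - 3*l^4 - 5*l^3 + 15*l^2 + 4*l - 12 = (l - 3)*(l^4 - 5*l^2 + 4) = (l - 3)*(l - 1)*(l^3 + l^2 - 4*l - 4) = (l - 3)*(l - 2)*(l - 1)*(l^2 + 3*l + 2) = (l - 3)*(l - 2)*(l - 1)*(l + 1)*(l + 2)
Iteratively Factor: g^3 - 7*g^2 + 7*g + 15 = (g + 1)*(g^2 - 8*g + 15) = (g - 3)*(g + 1)*(g - 5)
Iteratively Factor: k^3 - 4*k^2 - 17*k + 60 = (k - 3)*(k^2 - k - 20) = (k - 3)*(k + 4)*(k - 5)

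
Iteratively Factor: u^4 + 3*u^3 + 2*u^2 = (u)*(u^3 + 3*u^2 + 2*u) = u^2*(u^2 + 3*u + 2) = u^2*(u + 1)*(u + 2)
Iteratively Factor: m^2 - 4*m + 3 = (m - 1)*(m - 3)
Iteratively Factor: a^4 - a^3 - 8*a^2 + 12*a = (a + 3)*(a^3 - 4*a^2 + 4*a) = (a - 2)*(a + 3)*(a^2 - 2*a) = a*(a - 2)*(a + 3)*(a - 2)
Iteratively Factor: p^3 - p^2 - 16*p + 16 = (p - 1)*(p^2 - 16) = (p - 1)*(p + 4)*(p - 4)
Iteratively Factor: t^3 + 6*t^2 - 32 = (t + 4)*(t^2 + 2*t - 8) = (t + 4)^2*(t - 2)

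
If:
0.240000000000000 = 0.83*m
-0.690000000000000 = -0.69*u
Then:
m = 0.29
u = 1.00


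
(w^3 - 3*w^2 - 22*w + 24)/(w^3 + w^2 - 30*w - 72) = (w - 1)/(w + 3)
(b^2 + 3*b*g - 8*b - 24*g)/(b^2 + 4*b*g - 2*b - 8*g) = (b^2 + 3*b*g - 8*b - 24*g)/(b^2 + 4*b*g - 2*b - 8*g)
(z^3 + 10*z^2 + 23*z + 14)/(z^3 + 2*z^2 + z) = (z^2 + 9*z + 14)/(z*(z + 1))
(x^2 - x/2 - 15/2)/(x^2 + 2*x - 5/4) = 2*(x - 3)/(2*x - 1)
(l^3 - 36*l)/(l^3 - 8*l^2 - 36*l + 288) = l/(l - 8)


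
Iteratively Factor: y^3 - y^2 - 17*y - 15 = (y + 1)*(y^2 - 2*y - 15) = (y + 1)*(y + 3)*(y - 5)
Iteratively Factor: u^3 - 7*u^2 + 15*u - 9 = (u - 3)*(u^2 - 4*u + 3) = (u - 3)*(u - 1)*(u - 3)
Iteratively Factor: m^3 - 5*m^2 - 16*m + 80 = (m - 5)*(m^2 - 16) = (m - 5)*(m - 4)*(m + 4)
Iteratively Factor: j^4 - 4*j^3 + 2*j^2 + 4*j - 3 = (j - 1)*(j^3 - 3*j^2 - j + 3) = (j - 1)*(j + 1)*(j^2 - 4*j + 3) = (j - 1)^2*(j + 1)*(j - 3)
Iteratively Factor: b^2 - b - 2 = (b + 1)*(b - 2)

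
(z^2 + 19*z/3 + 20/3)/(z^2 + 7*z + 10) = (z + 4/3)/(z + 2)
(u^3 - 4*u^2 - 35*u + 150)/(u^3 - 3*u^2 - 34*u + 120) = (u - 5)/(u - 4)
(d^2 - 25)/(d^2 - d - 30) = (d - 5)/(d - 6)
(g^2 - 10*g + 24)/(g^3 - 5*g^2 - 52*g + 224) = (g - 6)/(g^2 - g - 56)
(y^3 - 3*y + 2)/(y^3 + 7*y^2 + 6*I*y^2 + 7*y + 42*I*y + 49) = (y^3 - 3*y + 2)/(y^3 + y^2*(7 + 6*I) + y*(7 + 42*I) + 49)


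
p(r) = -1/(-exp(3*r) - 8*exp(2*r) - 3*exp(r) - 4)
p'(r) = -(3*exp(3*r) + 16*exp(2*r) + 3*exp(r))/(-exp(3*r) - 8*exp(2*r) - 3*exp(r) - 4)^2 = (-3*exp(2*r) - 16*exp(r) - 3)*exp(r)/(exp(3*r) + 8*exp(2*r) + 3*exp(r) + 4)^2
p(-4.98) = 0.25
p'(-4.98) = -0.00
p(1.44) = 0.00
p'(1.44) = -0.01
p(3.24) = 0.00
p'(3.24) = -0.00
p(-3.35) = 0.24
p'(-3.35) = -0.01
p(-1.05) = 0.16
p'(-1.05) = -0.09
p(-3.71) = 0.25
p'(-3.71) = -0.00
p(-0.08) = 0.07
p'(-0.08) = -0.09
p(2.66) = 0.00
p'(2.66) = -0.00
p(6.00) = 0.00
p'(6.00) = 0.00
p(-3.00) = 0.24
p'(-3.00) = -0.01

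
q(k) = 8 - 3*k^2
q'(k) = -6*k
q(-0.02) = 8.00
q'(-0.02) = 0.12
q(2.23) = -6.92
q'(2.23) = -13.38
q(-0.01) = 8.00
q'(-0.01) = 0.06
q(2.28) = -7.60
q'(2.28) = -13.68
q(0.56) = 7.06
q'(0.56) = -3.36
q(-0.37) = 7.59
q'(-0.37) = 2.22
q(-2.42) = -9.57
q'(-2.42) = 14.52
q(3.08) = -20.46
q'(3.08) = -18.48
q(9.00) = -235.00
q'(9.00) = -54.00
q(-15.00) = -667.00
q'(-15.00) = 90.00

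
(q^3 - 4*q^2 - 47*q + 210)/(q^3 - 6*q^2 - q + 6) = (q^2 + 2*q - 35)/(q^2 - 1)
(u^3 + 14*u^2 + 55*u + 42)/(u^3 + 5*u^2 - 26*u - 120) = (u^2 + 8*u + 7)/(u^2 - u - 20)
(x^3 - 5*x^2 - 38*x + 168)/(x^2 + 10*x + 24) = (x^2 - 11*x + 28)/(x + 4)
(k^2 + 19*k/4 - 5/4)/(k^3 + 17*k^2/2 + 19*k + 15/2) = (4*k - 1)/(2*(2*k^2 + 7*k + 3))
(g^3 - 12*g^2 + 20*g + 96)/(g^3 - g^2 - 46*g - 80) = (g - 6)/(g + 5)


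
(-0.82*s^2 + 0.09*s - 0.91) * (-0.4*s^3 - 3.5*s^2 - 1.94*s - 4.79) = 0.328*s^5 + 2.834*s^4 + 1.6398*s^3 + 6.9382*s^2 + 1.3343*s + 4.3589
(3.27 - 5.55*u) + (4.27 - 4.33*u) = 7.54 - 9.88*u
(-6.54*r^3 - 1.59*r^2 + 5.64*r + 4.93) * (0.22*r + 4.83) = -1.4388*r^4 - 31.938*r^3 - 6.4389*r^2 + 28.3258*r + 23.8119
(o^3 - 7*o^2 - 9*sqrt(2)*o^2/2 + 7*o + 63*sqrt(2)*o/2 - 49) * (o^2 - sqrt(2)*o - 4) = o^5 - 11*sqrt(2)*o^4/2 - 7*o^4 + 12*o^3 + 77*sqrt(2)*o^3/2 - 84*o^2 + 11*sqrt(2)*o^2 - 77*sqrt(2)*o - 28*o + 196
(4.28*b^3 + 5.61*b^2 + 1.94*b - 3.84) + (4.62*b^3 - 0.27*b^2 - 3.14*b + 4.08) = 8.9*b^3 + 5.34*b^2 - 1.2*b + 0.24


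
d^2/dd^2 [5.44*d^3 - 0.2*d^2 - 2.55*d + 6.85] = 32.64*d - 0.4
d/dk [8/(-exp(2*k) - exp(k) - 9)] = (16*exp(k) + 8)*exp(k)/(exp(2*k) + exp(k) + 9)^2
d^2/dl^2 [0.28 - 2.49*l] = 0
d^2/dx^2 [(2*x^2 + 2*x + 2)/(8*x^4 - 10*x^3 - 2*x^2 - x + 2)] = 4*(192*x^8 + 144*x^7 + 116*x^6 - 900*x^5 + 318*x^4 + 116*x^3 + 78*x^2 + 78*x + 11)/(512*x^12 - 1920*x^11 + 2016*x^10 - 232*x^9 + 360*x^8 - 1284*x^7 + 304*x^6 + 102*x^5 + 234*x^4 - 97*x^3 - 18*x^2 - 12*x + 8)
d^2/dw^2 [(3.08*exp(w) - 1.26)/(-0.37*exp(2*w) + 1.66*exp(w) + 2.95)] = (-0.421652*exp(4*w) - 1.20176*exp(3*w) - 22.492596*exp(2*w) + 24.055976*exp(w) - 32.97392)*exp(w)/(0.050653*exp(6*w) - 0.681762*exp(5*w) + 1.847151*exp(4*w) + 6.297044*exp(3*w) - 14.727285*exp(2*w) - 43.33845*exp(w) - 25.672375)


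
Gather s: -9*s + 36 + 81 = 117 - 9*s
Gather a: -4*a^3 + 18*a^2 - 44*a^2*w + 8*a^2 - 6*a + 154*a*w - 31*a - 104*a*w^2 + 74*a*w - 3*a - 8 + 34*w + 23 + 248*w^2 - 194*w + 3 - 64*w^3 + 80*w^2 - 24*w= -4*a^3 + a^2*(26 - 44*w) + a*(-104*w^2 + 228*w - 40) - 64*w^3 + 328*w^2 - 184*w + 18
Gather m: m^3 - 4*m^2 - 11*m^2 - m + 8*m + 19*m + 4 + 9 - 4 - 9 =m^3 - 15*m^2 + 26*m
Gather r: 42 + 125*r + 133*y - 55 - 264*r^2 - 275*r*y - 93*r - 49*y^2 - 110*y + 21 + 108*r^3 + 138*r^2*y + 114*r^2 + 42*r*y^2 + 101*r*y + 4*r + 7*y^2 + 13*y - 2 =108*r^3 + r^2*(138*y - 150) + r*(42*y^2 - 174*y + 36) - 42*y^2 + 36*y + 6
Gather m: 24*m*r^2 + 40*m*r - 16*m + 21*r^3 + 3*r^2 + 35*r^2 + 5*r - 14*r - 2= m*(24*r^2 + 40*r - 16) + 21*r^3 + 38*r^2 - 9*r - 2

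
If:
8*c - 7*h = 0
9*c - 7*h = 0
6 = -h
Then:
No Solution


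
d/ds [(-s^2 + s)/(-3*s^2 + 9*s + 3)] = (-2*s^2 - 2*s + 1)/(3*(s^4 - 6*s^3 + 7*s^2 + 6*s + 1))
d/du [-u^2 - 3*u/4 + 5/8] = -2*u - 3/4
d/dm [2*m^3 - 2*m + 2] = 6*m^2 - 2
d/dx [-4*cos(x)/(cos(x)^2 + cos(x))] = -4*sin(x)/(cos(x) + 1)^2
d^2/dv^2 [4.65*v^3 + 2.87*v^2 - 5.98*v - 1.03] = 27.9*v + 5.74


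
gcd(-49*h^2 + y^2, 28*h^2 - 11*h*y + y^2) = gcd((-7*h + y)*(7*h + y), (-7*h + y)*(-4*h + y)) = -7*h + y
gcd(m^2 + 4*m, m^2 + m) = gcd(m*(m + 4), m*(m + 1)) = m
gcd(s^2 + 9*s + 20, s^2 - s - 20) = s + 4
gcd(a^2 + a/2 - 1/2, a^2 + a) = a + 1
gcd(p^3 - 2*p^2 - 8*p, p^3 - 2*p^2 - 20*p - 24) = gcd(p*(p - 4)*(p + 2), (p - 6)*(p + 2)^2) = p + 2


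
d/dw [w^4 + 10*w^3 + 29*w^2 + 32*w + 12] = 4*w^3 + 30*w^2 + 58*w + 32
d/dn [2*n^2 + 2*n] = 4*n + 2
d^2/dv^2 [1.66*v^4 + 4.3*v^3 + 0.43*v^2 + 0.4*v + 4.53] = 19.92*v^2 + 25.8*v + 0.86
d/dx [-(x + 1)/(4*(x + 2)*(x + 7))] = (x^2 + 2*x - 5)/(4*(x^4 + 18*x^3 + 109*x^2 + 252*x + 196))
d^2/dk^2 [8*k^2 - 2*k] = 16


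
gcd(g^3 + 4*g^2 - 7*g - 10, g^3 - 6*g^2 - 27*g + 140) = g + 5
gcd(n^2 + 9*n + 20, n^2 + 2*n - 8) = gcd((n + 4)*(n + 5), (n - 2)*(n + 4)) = n + 4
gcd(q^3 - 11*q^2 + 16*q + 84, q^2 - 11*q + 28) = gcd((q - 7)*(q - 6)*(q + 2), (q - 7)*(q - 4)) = q - 7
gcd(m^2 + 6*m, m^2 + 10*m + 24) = m + 6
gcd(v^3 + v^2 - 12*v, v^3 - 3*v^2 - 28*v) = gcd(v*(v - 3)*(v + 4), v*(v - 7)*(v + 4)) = v^2 + 4*v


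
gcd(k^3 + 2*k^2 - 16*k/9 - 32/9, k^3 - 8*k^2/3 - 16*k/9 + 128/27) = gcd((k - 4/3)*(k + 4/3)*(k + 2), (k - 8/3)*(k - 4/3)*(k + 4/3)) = k^2 - 16/9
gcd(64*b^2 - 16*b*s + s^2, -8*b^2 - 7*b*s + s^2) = -8*b + s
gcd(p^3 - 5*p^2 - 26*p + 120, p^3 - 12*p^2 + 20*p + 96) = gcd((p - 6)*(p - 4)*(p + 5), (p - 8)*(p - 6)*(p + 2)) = p - 6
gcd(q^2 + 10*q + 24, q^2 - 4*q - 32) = q + 4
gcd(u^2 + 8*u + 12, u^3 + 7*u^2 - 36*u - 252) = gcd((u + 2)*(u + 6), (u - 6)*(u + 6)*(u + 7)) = u + 6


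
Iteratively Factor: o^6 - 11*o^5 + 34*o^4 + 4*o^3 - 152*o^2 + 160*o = (o)*(o^5 - 11*o^4 + 34*o^3 + 4*o^2 - 152*o + 160) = o*(o - 2)*(o^4 - 9*o^3 + 16*o^2 + 36*o - 80) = o*(o - 2)*(o + 2)*(o^3 - 11*o^2 + 38*o - 40) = o*(o - 5)*(o - 2)*(o + 2)*(o^2 - 6*o + 8) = o*(o - 5)*(o - 2)^2*(o + 2)*(o - 4)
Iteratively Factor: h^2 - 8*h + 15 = (h - 5)*(h - 3)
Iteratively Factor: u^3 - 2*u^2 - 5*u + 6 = (u - 1)*(u^2 - u - 6) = (u - 3)*(u - 1)*(u + 2)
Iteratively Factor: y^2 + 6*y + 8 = (y + 2)*(y + 4)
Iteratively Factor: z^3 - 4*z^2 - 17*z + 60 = (z - 3)*(z^2 - z - 20) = (z - 3)*(z + 4)*(z - 5)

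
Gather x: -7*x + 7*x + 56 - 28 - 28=0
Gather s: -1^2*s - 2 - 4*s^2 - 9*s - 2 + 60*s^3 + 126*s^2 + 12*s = 60*s^3 + 122*s^2 + 2*s - 4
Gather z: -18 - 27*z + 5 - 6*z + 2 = -33*z - 11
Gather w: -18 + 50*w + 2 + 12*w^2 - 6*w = 12*w^2 + 44*w - 16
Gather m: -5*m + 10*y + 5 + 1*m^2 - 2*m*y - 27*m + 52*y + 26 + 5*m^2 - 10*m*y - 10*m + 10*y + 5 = 6*m^2 + m*(-12*y - 42) + 72*y + 36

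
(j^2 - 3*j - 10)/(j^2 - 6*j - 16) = (j - 5)/(j - 8)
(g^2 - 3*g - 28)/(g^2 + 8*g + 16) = (g - 7)/(g + 4)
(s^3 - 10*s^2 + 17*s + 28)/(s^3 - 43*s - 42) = (s - 4)/(s + 6)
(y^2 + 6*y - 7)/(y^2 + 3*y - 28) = (y - 1)/(y - 4)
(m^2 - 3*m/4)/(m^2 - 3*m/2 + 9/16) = 4*m/(4*m - 3)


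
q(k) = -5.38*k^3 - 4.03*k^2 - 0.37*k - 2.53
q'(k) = -16.14*k^2 - 8.06*k - 0.37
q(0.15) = -2.69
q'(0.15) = -1.94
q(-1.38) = 4.44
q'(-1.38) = -19.98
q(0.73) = -7.04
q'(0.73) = -14.85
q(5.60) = -1075.80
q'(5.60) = -551.66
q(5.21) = -874.69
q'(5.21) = -480.47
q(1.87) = -52.50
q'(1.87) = -71.88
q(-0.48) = -2.69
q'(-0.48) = -0.22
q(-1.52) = 7.62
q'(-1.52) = -25.41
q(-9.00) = 3596.39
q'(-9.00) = -1235.17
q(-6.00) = 1016.69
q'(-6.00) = -533.05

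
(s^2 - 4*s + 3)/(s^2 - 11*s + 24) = (s - 1)/(s - 8)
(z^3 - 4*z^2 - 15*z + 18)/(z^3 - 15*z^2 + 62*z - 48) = (z + 3)/(z - 8)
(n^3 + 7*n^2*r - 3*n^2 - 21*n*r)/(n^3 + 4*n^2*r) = (n^2 + 7*n*r - 3*n - 21*r)/(n*(n + 4*r))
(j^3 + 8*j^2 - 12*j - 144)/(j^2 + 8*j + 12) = (j^2 + 2*j - 24)/(j + 2)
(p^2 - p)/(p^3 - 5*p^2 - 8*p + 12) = p/(p^2 - 4*p - 12)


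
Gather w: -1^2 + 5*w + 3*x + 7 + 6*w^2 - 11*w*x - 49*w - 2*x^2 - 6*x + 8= 6*w^2 + w*(-11*x - 44) - 2*x^2 - 3*x + 14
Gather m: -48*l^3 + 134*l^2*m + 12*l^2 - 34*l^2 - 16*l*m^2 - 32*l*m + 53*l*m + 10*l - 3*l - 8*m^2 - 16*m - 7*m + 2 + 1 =-48*l^3 - 22*l^2 + 7*l + m^2*(-16*l - 8) + m*(134*l^2 + 21*l - 23) + 3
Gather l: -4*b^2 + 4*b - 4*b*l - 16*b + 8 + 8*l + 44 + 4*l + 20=-4*b^2 - 12*b + l*(12 - 4*b) + 72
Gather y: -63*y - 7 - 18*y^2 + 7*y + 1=-18*y^2 - 56*y - 6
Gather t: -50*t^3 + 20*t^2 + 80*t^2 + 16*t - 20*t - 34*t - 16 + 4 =-50*t^3 + 100*t^2 - 38*t - 12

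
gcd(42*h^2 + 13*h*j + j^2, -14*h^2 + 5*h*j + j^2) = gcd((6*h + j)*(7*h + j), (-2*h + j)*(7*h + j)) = 7*h + j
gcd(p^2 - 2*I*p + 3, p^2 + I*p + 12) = p - 3*I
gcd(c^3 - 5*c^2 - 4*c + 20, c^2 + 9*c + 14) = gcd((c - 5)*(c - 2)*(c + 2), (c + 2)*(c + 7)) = c + 2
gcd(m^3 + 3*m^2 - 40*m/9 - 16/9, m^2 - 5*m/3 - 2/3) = m + 1/3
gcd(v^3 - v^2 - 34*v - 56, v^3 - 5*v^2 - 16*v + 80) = v + 4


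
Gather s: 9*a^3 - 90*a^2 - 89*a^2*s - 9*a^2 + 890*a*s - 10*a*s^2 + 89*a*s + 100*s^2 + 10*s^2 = 9*a^3 - 99*a^2 + s^2*(110 - 10*a) + s*(-89*a^2 + 979*a)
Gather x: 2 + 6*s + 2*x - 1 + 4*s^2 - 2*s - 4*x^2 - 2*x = 4*s^2 + 4*s - 4*x^2 + 1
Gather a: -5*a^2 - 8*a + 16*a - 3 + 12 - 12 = -5*a^2 + 8*a - 3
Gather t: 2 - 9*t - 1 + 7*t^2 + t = 7*t^2 - 8*t + 1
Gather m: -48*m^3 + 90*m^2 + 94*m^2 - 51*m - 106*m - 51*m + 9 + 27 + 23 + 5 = -48*m^3 + 184*m^2 - 208*m + 64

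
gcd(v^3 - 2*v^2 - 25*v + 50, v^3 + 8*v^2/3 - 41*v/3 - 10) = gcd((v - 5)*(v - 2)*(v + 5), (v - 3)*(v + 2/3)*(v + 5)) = v + 5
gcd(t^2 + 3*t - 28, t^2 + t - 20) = t - 4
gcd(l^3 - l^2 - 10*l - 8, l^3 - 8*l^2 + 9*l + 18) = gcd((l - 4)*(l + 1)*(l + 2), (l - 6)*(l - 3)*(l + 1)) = l + 1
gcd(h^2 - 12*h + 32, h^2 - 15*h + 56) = h - 8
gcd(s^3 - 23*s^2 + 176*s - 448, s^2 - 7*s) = s - 7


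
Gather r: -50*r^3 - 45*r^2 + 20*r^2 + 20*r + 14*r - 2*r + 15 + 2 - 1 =-50*r^3 - 25*r^2 + 32*r + 16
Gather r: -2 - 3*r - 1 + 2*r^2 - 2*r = 2*r^2 - 5*r - 3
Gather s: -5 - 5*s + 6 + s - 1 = -4*s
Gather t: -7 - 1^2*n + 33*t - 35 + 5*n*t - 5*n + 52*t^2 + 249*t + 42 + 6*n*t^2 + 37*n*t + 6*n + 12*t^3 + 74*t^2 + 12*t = 12*t^3 + t^2*(6*n + 126) + t*(42*n + 294)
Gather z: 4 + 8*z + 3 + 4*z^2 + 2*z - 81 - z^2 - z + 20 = 3*z^2 + 9*z - 54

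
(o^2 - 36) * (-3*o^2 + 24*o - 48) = -3*o^4 + 24*o^3 + 60*o^2 - 864*o + 1728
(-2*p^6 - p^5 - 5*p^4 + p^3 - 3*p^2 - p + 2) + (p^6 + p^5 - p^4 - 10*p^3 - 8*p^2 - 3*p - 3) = -p^6 - 6*p^4 - 9*p^3 - 11*p^2 - 4*p - 1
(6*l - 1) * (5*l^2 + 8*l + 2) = 30*l^3 + 43*l^2 + 4*l - 2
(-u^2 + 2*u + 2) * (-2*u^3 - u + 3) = 2*u^5 - 4*u^4 - 3*u^3 - 5*u^2 + 4*u + 6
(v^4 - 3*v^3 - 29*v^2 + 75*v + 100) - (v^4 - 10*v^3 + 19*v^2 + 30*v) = 7*v^3 - 48*v^2 + 45*v + 100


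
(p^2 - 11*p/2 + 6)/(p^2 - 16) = (p - 3/2)/(p + 4)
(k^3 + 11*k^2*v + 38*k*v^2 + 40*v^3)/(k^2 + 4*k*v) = k + 7*v + 10*v^2/k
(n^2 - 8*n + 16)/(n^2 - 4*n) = (n - 4)/n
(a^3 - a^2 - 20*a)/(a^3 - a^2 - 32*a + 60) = a*(a + 4)/(a^2 + 4*a - 12)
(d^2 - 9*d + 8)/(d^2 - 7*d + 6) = (d - 8)/(d - 6)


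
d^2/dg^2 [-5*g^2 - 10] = -10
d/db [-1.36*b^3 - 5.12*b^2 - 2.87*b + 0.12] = -4.08*b^2 - 10.24*b - 2.87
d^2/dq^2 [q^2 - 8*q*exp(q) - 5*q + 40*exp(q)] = -8*q*exp(q) + 24*exp(q) + 2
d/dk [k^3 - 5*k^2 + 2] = k*(3*k - 10)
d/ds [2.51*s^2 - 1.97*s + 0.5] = 5.02*s - 1.97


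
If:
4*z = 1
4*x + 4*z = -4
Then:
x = -5/4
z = 1/4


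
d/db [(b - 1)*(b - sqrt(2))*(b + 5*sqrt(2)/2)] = 3*b^2 - 2*b + 3*sqrt(2)*b - 5 - 3*sqrt(2)/2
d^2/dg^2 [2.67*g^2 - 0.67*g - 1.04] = 5.34000000000000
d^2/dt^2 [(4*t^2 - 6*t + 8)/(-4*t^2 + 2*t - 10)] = 2*(8*t^3 + 12*t^2 - 66*t + 1)/(8*t^6 - 12*t^5 + 66*t^4 - 61*t^3 + 165*t^2 - 75*t + 125)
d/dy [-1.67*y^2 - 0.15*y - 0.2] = -3.34*y - 0.15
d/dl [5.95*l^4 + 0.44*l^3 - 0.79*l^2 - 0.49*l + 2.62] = 23.8*l^3 + 1.32*l^2 - 1.58*l - 0.49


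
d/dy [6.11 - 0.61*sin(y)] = -0.61*cos(y)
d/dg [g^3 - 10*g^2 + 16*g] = 3*g^2 - 20*g + 16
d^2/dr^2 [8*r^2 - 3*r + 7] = 16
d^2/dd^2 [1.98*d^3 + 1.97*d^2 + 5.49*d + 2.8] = 11.88*d + 3.94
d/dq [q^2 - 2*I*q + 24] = 2*q - 2*I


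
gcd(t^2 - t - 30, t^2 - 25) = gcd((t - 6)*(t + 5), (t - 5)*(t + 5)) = t + 5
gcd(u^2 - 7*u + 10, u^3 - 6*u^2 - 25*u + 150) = u - 5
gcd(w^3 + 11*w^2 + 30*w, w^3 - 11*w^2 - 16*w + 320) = w + 5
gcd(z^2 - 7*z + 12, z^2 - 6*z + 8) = z - 4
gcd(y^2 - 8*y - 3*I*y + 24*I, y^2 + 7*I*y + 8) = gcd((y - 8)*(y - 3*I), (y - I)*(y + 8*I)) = 1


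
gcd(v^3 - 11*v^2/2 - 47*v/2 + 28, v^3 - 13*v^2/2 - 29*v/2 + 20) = v^2 - 9*v + 8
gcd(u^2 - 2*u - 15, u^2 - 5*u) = u - 5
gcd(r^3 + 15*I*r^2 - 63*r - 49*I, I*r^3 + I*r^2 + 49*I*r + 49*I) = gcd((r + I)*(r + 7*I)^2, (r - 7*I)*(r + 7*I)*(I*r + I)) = r + 7*I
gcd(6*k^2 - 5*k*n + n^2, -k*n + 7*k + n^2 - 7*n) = 1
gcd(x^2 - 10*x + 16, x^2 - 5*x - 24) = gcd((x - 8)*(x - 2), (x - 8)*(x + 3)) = x - 8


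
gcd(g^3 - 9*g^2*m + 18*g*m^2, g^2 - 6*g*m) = g^2 - 6*g*m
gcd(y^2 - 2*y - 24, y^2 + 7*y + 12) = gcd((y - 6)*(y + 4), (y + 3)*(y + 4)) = y + 4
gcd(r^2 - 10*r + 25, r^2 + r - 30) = r - 5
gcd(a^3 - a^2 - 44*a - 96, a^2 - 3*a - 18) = a + 3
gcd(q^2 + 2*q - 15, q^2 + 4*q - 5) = q + 5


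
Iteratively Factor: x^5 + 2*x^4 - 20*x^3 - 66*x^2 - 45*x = (x + 1)*(x^4 + x^3 - 21*x^2 - 45*x) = (x - 5)*(x + 1)*(x^3 + 6*x^2 + 9*x) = x*(x - 5)*(x + 1)*(x^2 + 6*x + 9) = x*(x - 5)*(x + 1)*(x + 3)*(x + 3)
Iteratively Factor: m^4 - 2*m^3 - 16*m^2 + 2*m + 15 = (m - 5)*(m^3 + 3*m^2 - m - 3) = (m - 5)*(m - 1)*(m^2 + 4*m + 3) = (m - 5)*(m - 1)*(m + 3)*(m + 1)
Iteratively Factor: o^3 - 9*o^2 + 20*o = (o - 5)*(o^2 - 4*o) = (o - 5)*(o - 4)*(o)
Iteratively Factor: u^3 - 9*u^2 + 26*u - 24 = (u - 4)*(u^2 - 5*u + 6) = (u - 4)*(u - 2)*(u - 3)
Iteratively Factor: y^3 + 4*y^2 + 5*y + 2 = (y + 2)*(y^2 + 2*y + 1) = (y + 1)*(y + 2)*(y + 1)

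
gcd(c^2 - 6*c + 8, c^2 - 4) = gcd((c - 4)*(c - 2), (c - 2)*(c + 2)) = c - 2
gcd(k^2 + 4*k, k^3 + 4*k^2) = k^2 + 4*k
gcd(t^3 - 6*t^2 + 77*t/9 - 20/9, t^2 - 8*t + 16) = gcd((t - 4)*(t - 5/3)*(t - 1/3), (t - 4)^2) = t - 4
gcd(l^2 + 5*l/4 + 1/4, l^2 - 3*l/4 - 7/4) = l + 1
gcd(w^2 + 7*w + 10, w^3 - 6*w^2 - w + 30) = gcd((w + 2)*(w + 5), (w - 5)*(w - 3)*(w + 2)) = w + 2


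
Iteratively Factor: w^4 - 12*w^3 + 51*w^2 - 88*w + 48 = (w - 4)*(w^3 - 8*w^2 + 19*w - 12) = (w - 4)*(w - 3)*(w^2 - 5*w + 4) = (w - 4)^2*(w - 3)*(w - 1)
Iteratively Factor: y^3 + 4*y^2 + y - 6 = (y + 3)*(y^2 + y - 2) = (y - 1)*(y + 3)*(y + 2)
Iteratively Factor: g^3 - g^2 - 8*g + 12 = (g - 2)*(g^2 + g - 6) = (g - 2)*(g + 3)*(g - 2)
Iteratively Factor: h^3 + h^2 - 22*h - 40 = (h + 4)*(h^2 - 3*h - 10) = (h + 2)*(h + 4)*(h - 5)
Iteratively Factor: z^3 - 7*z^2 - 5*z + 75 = (z + 3)*(z^2 - 10*z + 25) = (z - 5)*(z + 3)*(z - 5)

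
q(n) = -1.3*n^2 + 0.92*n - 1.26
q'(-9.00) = 24.32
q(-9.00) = -114.84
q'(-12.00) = 32.12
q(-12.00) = -199.50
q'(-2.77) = 8.12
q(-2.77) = -13.78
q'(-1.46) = 4.72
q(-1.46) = -5.37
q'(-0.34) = 1.80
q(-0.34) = -1.72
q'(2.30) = -5.06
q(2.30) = -6.02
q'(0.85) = -1.29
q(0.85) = -1.42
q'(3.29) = -7.63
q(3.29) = -12.30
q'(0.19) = 0.43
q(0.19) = -1.13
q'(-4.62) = 12.93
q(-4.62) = -33.26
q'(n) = 0.92 - 2.6*n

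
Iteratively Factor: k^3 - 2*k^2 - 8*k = (k - 4)*(k^2 + 2*k) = k*(k - 4)*(k + 2)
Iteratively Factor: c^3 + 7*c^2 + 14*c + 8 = (c + 2)*(c^2 + 5*c + 4) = (c + 2)*(c + 4)*(c + 1)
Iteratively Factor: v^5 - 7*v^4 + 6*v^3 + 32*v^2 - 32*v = (v - 4)*(v^4 - 3*v^3 - 6*v^2 + 8*v) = (v - 4)^2*(v^3 + v^2 - 2*v) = (v - 4)^2*(v + 2)*(v^2 - v) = v*(v - 4)^2*(v + 2)*(v - 1)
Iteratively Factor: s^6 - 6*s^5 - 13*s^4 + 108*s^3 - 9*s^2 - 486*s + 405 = (s + 3)*(s^5 - 9*s^4 + 14*s^3 + 66*s^2 - 207*s + 135) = (s - 1)*(s + 3)*(s^4 - 8*s^3 + 6*s^2 + 72*s - 135) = (s - 1)*(s + 3)^2*(s^3 - 11*s^2 + 39*s - 45) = (s - 3)*(s - 1)*(s + 3)^2*(s^2 - 8*s + 15) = (s - 5)*(s - 3)*(s - 1)*(s + 3)^2*(s - 3)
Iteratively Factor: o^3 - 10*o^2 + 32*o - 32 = (o - 4)*(o^2 - 6*o + 8) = (o - 4)^2*(o - 2)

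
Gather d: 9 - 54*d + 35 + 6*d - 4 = 40 - 48*d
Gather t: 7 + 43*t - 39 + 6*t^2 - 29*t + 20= 6*t^2 + 14*t - 12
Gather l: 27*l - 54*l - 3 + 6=3 - 27*l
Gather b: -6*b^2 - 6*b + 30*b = -6*b^2 + 24*b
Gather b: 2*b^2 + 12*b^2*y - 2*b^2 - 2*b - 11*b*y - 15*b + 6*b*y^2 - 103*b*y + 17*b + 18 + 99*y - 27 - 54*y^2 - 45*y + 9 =12*b^2*y + b*(6*y^2 - 114*y) - 54*y^2 + 54*y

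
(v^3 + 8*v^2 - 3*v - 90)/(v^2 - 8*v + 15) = (v^2 + 11*v + 30)/(v - 5)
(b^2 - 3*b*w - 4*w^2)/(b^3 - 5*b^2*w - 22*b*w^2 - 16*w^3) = (-b + 4*w)/(-b^2 + 6*b*w + 16*w^2)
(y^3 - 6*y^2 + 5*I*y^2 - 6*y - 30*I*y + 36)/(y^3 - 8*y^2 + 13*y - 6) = (y^2 + 5*I*y - 6)/(y^2 - 2*y + 1)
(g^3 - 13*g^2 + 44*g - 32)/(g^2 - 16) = (g^2 - 9*g + 8)/(g + 4)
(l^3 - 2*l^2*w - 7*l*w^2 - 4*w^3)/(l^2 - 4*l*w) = l + 2*w + w^2/l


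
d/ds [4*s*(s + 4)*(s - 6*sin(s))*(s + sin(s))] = 4*s*(s + 4)*(s - 6*sin(s))*(cos(s) + 1) - 4*s*(s + 4)*(s + sin(s))*(6*cos(s) - 1) + 4*s*(s - 6*sin(s))*(s + sin(s)) + 4*(s + 4)*(s - 6*sin(s))*(s + sin(s))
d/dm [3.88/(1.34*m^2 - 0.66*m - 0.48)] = (2.5608 - 10.3984*m)/(-1.34*m^2 + 0.66*m + 0.48)^2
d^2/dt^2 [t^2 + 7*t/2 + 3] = 2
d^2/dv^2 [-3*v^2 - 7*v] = -6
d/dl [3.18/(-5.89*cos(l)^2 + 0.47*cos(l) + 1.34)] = (1.4946 - 37.4604*cos(l))*sin(l)/(-5.89*cos(l)^2 + 0.47*cos(l) + 1.34)^2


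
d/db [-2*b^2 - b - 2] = -4*b - 1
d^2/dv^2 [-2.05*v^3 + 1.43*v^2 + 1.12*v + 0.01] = 2.86 - 12.3*v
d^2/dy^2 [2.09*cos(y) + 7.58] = -2.09*cos(y)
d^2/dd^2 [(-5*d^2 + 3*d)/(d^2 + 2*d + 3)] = 2*(13*d^3 + 45*d^2 - 27*d - 63)/(d^6 + 6*d^5 + 21*d^4 + 44*d^3 + 63*d^2 + 54*d + 27)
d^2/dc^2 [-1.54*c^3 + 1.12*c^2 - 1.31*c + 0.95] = 2.24 - 9.24*c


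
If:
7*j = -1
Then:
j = -1/7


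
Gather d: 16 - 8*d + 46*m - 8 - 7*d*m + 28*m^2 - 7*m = d*(-7*m - 8) + 28*m^2 + 39*m + 8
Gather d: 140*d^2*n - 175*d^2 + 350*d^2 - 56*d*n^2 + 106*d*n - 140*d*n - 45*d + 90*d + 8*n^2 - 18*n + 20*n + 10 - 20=d^2*(140*n + 175) + d*(-56*n^2 - 34*n + 45) + 8*n^2 + 2*n - 10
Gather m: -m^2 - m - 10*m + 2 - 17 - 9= -m^2 - 11*m - 24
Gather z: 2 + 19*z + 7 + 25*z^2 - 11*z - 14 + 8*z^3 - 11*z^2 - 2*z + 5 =8*z^3 + 14*z^2 + 6*z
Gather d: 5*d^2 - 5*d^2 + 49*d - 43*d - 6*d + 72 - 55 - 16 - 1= 0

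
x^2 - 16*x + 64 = (x - 8)^2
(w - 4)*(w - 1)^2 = w^3 - 6*w^2 + 9*w - 4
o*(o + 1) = o^2 + o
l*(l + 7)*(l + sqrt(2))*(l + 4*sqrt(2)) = l^4 + 7*l^3 + 5*sqrt(2)*l^3 + 8*l^2 + 35*sqrt(2)*l^2 + 56*l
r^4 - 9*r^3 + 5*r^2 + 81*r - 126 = (r - 7)*(r - 3)*(r - 2)*(r + 3)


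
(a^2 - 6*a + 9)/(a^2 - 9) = (a - 3)/(a + 3)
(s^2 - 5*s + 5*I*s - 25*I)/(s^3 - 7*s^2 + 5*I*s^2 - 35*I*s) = (s - 5)/(s*(s - 7))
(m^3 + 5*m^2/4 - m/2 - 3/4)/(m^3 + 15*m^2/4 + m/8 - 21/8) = 2*(m + 1)/(2*m + 7)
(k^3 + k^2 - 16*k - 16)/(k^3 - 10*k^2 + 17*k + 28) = (k + 4)/(k - 7)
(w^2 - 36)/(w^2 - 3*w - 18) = (w + 6)/(w + 3)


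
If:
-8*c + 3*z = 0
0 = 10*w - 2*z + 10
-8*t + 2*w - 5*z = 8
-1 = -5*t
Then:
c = -87/92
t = 1/5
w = -173/115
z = -58/23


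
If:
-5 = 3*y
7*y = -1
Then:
No Solution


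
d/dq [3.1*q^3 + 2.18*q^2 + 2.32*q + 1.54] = 9.3*q^2 + 4.36*q + 2.32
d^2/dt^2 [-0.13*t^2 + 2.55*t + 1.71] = -0.260000000000000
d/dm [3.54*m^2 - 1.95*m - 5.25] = 7.08*m - 1.95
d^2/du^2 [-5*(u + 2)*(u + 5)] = -10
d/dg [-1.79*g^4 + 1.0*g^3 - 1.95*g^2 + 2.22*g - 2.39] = -7.16*g^3 + 3.0*g^2 - 3.9*g + 2.22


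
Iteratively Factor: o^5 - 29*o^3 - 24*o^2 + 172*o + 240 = (o - 3)*(o^4 + 3*o^3 - 20*o^2 - 84*o - 80) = (o - 3)*(o + 4)*(o^3 - o^2 - 16*o - 20) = (o - 5)*(o - 3)*(o + 4)*(o^2 + 4*o + 4) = (o - 5)*(o - 3)*(o + 2)*(o + 4)*(o + 2)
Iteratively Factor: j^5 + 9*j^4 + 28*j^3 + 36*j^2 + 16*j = (j + 1)*(j^4 + 8*j^3 + 20*j^2 + 16*j) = j*(j + 1)*(j^3 + 8*j^2 + 20*j + 16) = j*(j + 1)*(j + 2)*(j^2 + 6*j + 8) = j*(j + 1)*(j + 2)^2*(j + 4)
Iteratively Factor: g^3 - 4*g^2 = (g)*(g^2 - 4*g) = g*(g - 4)*(g)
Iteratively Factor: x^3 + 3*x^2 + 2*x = (x)*(x^2 + 3*x + 2) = x*(x + 1)*(x + 2)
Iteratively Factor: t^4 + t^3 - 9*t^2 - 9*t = (t + 3)*(t^3 - 2*t^2 - 3*t) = (t - 3)*(t + 3)*(t^2 + t) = t*(t - 3)*(t + 3)*(t + 1)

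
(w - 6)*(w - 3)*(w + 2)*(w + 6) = w^4 - w^3 - 42*w^2 + 36*w + 216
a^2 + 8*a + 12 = (a + 2)*(a + 6)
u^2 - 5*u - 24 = (u - 8)*(u + 3)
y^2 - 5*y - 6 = (y - 6)*(y + 1)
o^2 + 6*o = o*(o + 6)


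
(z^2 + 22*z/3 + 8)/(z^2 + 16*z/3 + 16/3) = (z + 6)/(z + 4)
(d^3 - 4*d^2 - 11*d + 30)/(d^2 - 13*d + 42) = (d^3 - 4*d^2 - 11*d + 30)/(d^2 - 13*d + 42)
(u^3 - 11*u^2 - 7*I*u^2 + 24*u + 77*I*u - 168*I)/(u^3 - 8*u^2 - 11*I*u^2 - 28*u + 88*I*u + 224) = (u - 3)/(u - 4*I)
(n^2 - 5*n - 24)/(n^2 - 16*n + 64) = (n + 3)/(n - 8)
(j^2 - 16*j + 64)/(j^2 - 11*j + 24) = (j - 8)/(j - 3)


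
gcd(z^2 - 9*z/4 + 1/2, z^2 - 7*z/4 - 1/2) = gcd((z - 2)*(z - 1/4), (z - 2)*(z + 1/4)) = z - 2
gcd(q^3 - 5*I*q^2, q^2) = q^2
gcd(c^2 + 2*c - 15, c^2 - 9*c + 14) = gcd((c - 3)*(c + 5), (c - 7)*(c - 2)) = 1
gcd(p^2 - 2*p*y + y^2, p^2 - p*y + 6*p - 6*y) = -p + y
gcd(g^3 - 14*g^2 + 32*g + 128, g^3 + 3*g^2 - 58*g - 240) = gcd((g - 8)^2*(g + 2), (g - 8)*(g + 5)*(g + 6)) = g - 8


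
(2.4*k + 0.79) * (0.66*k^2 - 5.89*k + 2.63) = 1.584*k^3 - 13.6146*k^2 + 1.6589*k + 2.0777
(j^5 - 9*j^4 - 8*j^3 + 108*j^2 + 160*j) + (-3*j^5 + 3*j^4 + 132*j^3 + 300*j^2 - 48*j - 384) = -2*j^5 - 6*j^4 + 124*j^3 + 408*j^2 + 112*j - 384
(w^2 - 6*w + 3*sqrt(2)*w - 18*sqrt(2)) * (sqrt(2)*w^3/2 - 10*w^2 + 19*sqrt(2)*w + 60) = sqrt(2)*w^5/2 - 7*w^4 - 3*sqrt(2)*w^4 - 11*sqrt(2)*w^3 + 42*w^3 + 66*sqrt(2)*w^2 + 174*w^2 - 1044*w + 180*sqrt(2)*w - 1080*sqrt(2)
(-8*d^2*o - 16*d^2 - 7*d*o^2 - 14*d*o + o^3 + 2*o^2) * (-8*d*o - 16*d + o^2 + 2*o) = 64*d^3*o^2 + 256*d^3*o + 256*d^3 + 48*d^2*o^3 + 192*d^2*o^2 + 192*d^2*o - 15*d*o^4 - 60*d*o^3 - 60*d*o^2 + o^5 + 4*o^4 + 4*o^3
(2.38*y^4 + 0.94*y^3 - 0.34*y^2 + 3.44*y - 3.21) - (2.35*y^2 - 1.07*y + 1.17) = 2.38*y^4 + 0.94*y^3 - 2.69*y^2 + 4.51*y - 4.38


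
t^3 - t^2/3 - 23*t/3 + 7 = (t - 7/3)*(t - 1)*(t + 3)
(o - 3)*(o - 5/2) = o^2 - 11*o/2 + 15/2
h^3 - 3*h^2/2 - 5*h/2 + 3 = (h - 2)*(h - 1)*(h + 3/2)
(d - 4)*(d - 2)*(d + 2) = d^3 - 4*d^2 - 4*d + 16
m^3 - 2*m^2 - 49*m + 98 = (m - 7)*(m - 2)*(m + 7)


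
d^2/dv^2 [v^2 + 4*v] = 2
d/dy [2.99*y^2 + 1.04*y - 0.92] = 5.98*y + 1.04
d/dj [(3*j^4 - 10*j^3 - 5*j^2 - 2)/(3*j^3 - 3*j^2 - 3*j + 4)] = (9*j^6 - 18*j^5 + 18*j^4 + 108*j^3 - 87*j^2 - 52*j - 6)/(9*j^6 - 18*j^5 - 9*j^4 + 42*j^3 - 15*j^2 - 24*j + 16)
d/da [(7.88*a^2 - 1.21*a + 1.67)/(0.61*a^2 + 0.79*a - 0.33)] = (6.9633*a^2 - 7.2382*a - 0.92)/(0.3721*a^4 + 0.9638*a^3 + 0.2215*a^2 - 0.5214*a + 0.1089)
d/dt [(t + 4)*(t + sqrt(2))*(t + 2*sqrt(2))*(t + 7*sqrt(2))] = 4*t^3 + 12*t^2 + 30*sqrt(2)*t^2 + 92*t + 80*sqrt(2)*t + 28*sqrt(2) + 184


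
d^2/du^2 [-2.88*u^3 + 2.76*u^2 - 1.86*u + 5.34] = 5.52 - 17.28*u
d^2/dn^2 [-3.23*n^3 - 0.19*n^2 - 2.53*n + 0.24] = -19.38*n - 0.38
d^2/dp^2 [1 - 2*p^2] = -4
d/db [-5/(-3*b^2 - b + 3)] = 5*(-6*b - 1)/(3*b^2 + b - 3)^2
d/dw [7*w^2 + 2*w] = 14*w + 2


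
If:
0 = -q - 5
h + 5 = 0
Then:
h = -5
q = -5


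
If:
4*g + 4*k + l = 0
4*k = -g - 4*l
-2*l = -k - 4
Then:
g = 16/13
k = -20/13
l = 16/13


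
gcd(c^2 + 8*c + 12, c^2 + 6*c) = c + 6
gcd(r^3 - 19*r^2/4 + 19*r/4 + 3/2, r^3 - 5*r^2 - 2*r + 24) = r - 3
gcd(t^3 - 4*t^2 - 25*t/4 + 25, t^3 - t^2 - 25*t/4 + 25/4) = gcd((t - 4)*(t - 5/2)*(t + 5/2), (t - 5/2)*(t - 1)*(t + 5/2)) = t^2 - 25/4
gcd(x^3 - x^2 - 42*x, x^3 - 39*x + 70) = 1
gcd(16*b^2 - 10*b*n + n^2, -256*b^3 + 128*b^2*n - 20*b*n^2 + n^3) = 8*b - n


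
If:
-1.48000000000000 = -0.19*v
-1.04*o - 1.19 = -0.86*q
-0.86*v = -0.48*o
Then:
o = 13.96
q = 18.26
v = 7.79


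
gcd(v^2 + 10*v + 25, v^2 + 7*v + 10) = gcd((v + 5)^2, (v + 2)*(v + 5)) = v + 5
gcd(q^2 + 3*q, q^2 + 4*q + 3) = q + 3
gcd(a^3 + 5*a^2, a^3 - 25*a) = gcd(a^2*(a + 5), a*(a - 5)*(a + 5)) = a^2 + 5*a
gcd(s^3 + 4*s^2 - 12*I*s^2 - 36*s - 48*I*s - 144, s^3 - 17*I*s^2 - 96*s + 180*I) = s^2 - 12*I*s - 36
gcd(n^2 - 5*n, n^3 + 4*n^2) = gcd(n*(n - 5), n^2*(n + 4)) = n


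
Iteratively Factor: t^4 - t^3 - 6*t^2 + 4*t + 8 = (t - 2)*(t^3 + t^2 - 4*t - 4) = (t - 2)*(t + 2)*(t^2 - t - 2) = (t - 2)^2*(t + 2)*(t + 1)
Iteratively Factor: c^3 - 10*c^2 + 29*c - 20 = (c - 5)*(c^2 - 5*c + 4) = (c - 5)*(c - 1)*(c - 4)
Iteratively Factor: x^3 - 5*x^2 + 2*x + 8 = (x + 1)*(x^2 - 6*x + 8) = (x - 2)*(x + 1)*(x - 4)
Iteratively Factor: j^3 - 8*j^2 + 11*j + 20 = (j - 5)*(j^2 - 3*j - 4) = (j - 5)*(j - 4)*(j + 1)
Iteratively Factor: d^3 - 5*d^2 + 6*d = (d - 3)*(d^2 - 2*d) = d*(d - 3)*(d - 2)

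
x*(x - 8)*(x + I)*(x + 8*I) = x^4 - 8*x^3 + 9*I*x^3 - 8*x^2 - 72*I*x^2 + 64*x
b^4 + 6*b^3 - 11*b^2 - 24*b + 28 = (b - 2)*(b - 1)*(b + 2)*(b + 7)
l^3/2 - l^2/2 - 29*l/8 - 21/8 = (l/2 + 1/2)*(l - 7/2)*(l + 3/2)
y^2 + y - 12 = (y - 3)*(y + 4)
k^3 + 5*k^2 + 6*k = k*(k + 2)*(k + 3)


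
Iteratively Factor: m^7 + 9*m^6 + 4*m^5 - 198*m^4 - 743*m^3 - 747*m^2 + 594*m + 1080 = (m + 3)*(m^6 + 6*m^5 - 14*m^4 - 156*m^3 - 275*m^2 + 78*m + 360) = (m + 2)*(m + 3)*(m^5 + 4*m^4 - 22*m^3 - 112*m^2 - 51*m + 180) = (m - 5)*(m + 2)*(m + 3)*(m^4 + 9*m^3 + 23*m^2 + 3*m - 36) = (m - 5)*(m - 1)*(m + 2)*(m + 3)*(m^3 + 10*m^2 + 33*m + 36) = (m - 5)*(m - 1)*(m + 2)*(m + 3)*(m + 4)*(m^2 + 6*m + 9) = (m - 5)*(m - 1)*(m + 2)*(m + 3)^2*(m + 4)*(m + 3)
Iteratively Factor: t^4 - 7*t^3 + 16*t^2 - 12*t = (t - 3)*(t^3 - 4*t^2 + 4*t) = (t - 3)*(t - 2)*(t^2 - 2*t) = (t - 3)*(t - 2)^2*(t)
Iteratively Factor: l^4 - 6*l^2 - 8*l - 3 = (l + 1)*(l^3 - l^2 - 5*l - 3) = (l + 1)^2*(l^2 - 2*l - 3) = (l + 1)^3*(l - 3)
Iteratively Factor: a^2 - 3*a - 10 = (a - 5)*(a + 2)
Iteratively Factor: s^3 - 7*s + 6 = (s + 3)*(s^2 - 3*s + 2) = (s - 1)*(s + 3)*(s - 2)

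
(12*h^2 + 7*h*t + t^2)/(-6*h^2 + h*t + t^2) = (4*h + t)/(-2*h + t)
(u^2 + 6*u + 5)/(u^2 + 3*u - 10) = (u + 1)/(u - 2)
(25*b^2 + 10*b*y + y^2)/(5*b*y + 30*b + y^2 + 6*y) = (5*b + y)/(y + 6)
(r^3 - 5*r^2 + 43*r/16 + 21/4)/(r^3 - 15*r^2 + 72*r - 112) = (r^2 - r - 21/16)/(r^2 - 11*r + 28)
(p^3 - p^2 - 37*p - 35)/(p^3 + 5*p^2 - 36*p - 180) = (p^2 - 6*p - 7)/(p^2 - 36)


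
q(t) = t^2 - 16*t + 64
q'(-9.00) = -34.00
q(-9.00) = 289.00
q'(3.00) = -10.00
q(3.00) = 25.00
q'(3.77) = -8.46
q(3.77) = 17.89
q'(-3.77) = -23.54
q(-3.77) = 138.53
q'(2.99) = -10.02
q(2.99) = 25.10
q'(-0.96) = -17.92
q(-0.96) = 80.28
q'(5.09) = -5.82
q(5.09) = 8.47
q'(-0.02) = -16.04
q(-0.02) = 64.32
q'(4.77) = -6.46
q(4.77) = 10.43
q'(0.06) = -15.88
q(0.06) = 63.04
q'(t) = 2*t - 16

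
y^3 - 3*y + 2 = (y - 1)^2*(y + 2)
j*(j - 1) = j^2 - j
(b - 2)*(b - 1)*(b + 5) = b^3 + 2*b^2 - 13*b + 10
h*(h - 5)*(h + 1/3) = h^3 - 14*h^2/3 - 5*h/3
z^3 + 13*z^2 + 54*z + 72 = (z + 3)*(z + 4)*(z + 6)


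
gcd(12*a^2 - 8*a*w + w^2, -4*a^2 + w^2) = -2*a + w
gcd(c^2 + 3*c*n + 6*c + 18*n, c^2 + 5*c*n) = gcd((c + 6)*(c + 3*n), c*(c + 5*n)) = 1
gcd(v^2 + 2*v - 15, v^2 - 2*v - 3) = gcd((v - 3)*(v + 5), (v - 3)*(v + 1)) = v - 3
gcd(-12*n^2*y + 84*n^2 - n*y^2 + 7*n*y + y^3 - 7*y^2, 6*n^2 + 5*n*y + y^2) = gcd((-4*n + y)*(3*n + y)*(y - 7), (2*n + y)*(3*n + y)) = 3*n + y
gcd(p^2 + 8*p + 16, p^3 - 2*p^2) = 1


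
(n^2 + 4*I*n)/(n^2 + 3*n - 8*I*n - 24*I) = n*(n + 4*I)/(n^2 + n*(3 - 8*I) - 24*I)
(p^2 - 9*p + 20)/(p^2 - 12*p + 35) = (p - 4)/(p - 7)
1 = 1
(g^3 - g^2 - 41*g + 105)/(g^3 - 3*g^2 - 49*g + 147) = (g - 5)/(g - 7)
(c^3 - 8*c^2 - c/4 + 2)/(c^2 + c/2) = c - 17/2 + 4/c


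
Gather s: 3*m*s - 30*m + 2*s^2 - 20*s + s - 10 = -30*m + 2*s^2 + s*(3*m - 19) - 10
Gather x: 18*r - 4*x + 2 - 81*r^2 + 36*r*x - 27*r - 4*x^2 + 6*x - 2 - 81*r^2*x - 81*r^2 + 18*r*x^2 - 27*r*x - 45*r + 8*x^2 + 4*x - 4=-162*r^2 - 54*r + x^2*(18*r + 4) + x*(-81*r^2 + 9*r + 6) - 4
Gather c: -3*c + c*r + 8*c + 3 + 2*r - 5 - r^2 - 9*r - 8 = c*(r + 5) - r^2 - 7*r - 10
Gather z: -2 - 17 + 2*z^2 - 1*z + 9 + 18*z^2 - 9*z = 20*z^2 - 10*z - 10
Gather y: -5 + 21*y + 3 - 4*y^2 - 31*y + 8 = -4*y^2 - 10*y + 6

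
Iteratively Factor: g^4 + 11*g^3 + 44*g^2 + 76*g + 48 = (g + 2)*(g^3 + 9*g^2 + 26*g + 24) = (g + 2)*(g + 4)*(g^2 + 5*g + 6) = (g + 2)*(g + 3)*(g + 4)*(g + 2)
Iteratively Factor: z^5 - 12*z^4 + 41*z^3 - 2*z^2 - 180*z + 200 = (z + 2)*(z^4 - 14*z^3 + 69*z^2 - 140*z + 100) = (z - 2)*(z + 2)*(z^3 - 12*z^2 + 45*z - 50) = (z - 2)^2*(z + 2)*(z^2 - 10*z + 25) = (z - 5)*(z - 2)^2*(z + 2)*(z - 5)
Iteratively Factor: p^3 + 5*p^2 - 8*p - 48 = (p - 3)*(p^2 + 8*p + 16) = (p - 3)*(p + 4)*(p + 4)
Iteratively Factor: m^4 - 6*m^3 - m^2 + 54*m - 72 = (m - 4)*(m^3 - 2*m^2 - 9*m + 18) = (m - 4)*(m - 3)*(m^2 + m - 6) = (m - 4)*(m - 3)*(m - 2)*(m + 3)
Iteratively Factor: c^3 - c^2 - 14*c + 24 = (c - 3)*(c^2 + 2*c - 8) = (c - 3)*(c - 2)*(c + 4)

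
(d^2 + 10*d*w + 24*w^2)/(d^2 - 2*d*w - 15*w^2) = (-d^2 - 10*d*w - 24*w^2)/(-d^2 + 2*d*w + 15*w^2)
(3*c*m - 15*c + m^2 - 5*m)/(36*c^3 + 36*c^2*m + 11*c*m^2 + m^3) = (m - 5)/(12*c^2 + 8*c*m + m^2)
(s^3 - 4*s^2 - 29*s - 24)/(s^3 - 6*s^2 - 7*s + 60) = (s^2 - 7*s - 8)/(s^2 - 9*s + 20)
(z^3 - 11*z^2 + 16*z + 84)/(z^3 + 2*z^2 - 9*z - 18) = (z^2 - 13*z + 42)/(z^2 - 9)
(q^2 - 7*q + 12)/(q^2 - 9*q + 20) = (q - 3)/(q - 5)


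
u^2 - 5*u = u*(u - 5)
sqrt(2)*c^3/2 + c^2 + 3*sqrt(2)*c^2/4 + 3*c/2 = c*(c + 3/2)*(sqrt(2)*c/2 + 1)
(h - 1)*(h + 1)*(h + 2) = h^3 + 2*h^2 - h - 2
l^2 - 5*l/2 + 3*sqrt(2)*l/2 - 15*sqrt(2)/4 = (l - 5/2)*(l + 3*sqrt(2)/2)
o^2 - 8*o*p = o*(o - 8*p)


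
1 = 1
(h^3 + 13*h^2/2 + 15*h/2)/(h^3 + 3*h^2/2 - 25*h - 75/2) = h/(h - 5)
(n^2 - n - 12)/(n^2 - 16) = (n + 3)/(n + 4)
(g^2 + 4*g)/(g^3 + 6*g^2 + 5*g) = (g + 4)/(g^2 + 6*g + 5)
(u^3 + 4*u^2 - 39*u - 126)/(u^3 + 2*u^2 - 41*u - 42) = (u + 3)/(u + 1)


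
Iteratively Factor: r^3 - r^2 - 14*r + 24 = (r + 4)*(r^2 - 5*r + 6) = (r - 3)*(r + 4)*(r - 2)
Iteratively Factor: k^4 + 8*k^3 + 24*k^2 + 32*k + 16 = (k + 2)*(k^3 + 6*k^2 + 12*k + 8) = (k + 2)^2*(k^2 + 4*k + 4) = (k + 2)^3*(k + 2)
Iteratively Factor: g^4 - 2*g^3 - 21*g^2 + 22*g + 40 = (g + 1)*(g^3 - 3*g^2 - 18*g + 40) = (g - 5)*(g + 1)*(g^2 + 2*g - 8) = (g - 5)*(g - 2)*(g + 1)*(g + 4)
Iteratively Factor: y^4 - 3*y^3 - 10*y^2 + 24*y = (y + 3)*(y^3 - 6*y^2 + 8*y) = (y - 4)*(y + 3)*(y^2 - 2*y) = (y - 4)*(y - 2)*(y + 3)*(y)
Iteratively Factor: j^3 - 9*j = (j - 3)*(j^2 + 3*j) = j*(j - 3)*(j + 3)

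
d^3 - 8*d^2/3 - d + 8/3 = (d - 8/3)*(d - 1)*(d + 1)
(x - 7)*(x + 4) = x^2 - 3*x - 28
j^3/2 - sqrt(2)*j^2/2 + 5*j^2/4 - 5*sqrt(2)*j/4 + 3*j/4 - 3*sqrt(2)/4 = (j/2 + 1/2)*(j + 3/2)*(j - sqrt(2))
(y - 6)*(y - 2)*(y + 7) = y^3 - y^2 - 44*y + 84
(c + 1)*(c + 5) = c^2 + 6*c + 5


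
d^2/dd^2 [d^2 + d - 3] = 2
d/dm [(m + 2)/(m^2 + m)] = (m*(m + 1) - (m + 2)*(2*m + 1))/(m^2*(m + 1)^2)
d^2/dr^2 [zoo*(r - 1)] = 0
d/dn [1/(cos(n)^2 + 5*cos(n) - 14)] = (2*cos(n) + 5)*sin(n)/(cos(n)^2 + 5*cos(n) - 14)^2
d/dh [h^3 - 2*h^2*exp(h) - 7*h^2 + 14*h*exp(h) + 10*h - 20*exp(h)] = -2*h^2*exp(h) + 3*h^2 + 10*h*exp(h) - 14*h - 6*exp(h) + 10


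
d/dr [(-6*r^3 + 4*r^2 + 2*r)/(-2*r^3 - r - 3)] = 2*(4*r^4 + 10*r^3 + 25*r^2 - 12*r - 3)/(4*r^6 + 4*r^4 + 12*r^3 + r^2 + 6*r + 9)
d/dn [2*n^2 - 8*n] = 4*n - 8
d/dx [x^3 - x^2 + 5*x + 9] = 3*x^2 - 2*x + 5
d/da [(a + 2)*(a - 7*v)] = 2*a - 7*v + 2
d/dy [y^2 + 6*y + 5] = 2*y + 6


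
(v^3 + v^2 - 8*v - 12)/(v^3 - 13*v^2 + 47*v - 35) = (v^3 + v^2 - 8*v - 12)/(v^3 - 13*v^2 + 47*v - 35)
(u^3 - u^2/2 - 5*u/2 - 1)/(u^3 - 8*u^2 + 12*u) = (2*u^2 + 3*u + 1)/(2*u*(u - 6))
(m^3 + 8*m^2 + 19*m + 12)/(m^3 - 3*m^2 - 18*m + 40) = (m^2 + 4*m + 3)/(m^2 - 7*m + 10)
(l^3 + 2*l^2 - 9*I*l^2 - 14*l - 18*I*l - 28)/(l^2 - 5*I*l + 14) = (l^2 + 2*l*(1 - I) - 4*I)/(l + 2*I)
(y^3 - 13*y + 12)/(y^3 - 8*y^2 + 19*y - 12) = (y + 4)/(y - 4)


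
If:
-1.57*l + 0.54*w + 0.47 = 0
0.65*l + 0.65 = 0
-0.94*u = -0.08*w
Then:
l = -1.00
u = -0.32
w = -3.78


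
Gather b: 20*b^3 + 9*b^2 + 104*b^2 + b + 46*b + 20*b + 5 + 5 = 20*b^3 + 113*b^2 + 67*b + 10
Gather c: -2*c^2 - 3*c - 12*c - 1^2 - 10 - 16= -2*c^2 - 15*c - 27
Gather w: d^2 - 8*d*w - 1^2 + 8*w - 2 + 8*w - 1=d^2 + w*(16 - 8*d) - 4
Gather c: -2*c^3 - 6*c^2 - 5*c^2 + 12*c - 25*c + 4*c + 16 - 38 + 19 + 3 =-2*c^3 - 11*c^2 - 9*c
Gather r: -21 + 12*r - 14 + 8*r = 20*r - 35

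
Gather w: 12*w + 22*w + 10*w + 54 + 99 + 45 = 44*w + 198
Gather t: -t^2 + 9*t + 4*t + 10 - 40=-t^2 + 13*t - 30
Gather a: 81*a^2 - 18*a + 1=81*a^2 - 18*a + 1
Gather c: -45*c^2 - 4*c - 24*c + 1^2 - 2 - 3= -45*c^2 - 28*c - 4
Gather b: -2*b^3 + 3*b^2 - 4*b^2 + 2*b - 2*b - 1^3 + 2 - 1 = -2*b^3 - b^2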